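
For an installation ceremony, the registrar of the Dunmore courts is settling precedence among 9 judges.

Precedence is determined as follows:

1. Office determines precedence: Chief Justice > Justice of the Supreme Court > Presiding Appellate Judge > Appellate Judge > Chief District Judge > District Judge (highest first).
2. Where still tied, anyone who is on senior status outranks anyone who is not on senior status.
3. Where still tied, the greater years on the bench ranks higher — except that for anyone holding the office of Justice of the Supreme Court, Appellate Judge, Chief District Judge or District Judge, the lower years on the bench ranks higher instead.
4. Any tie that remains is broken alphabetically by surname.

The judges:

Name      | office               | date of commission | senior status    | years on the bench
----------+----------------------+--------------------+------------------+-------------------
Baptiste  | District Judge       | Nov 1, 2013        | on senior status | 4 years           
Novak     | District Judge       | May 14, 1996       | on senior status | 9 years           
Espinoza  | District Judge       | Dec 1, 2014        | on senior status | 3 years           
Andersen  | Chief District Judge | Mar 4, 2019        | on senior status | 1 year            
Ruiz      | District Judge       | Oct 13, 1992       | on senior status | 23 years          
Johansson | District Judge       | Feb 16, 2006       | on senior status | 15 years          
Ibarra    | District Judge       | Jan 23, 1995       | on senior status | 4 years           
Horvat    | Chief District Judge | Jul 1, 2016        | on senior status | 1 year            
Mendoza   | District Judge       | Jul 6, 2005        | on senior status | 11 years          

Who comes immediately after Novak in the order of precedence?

By office: Andersen and Horvat (Chief District Judge); then Espinoza, Baptiste, Ibarra, Novak, Mendoza, Johansson and Ruiz (District Judge).
Andersen and Horvat are each on senior status, so the next rule applies.
Andersen and Horvat both have years on the bench 1 year, so the next rule applies.
Among Andersen and Horvat, alphabetically by surname: Andersen before Horvat.
Espinoza, Baptiste, Ibarra, Novak, Mendoza, Johansson and Ruiz are each on senior status, so the next rule applies.
Among Espinoza, Baptiste, Ibarra, Novak, Mendoza, Johansson and Ruiz, by years on the bench (lower first) (reversed rule for this group): Espinoza (3 years) before Baptiste and Ibarra (4 years) before Novak (9 years) before Mendoza (11 years) before Johansson (15 years) before Ruiz (23 years).
Among Baptiste and Ibarra, alphabetically by surname: Baptiste before Ibarra.
Order: Andersen, Horvat, Espinoza, Baptiste, Ibarra, Novak, Mendoza, Johansson, Ruiz.

Mendoza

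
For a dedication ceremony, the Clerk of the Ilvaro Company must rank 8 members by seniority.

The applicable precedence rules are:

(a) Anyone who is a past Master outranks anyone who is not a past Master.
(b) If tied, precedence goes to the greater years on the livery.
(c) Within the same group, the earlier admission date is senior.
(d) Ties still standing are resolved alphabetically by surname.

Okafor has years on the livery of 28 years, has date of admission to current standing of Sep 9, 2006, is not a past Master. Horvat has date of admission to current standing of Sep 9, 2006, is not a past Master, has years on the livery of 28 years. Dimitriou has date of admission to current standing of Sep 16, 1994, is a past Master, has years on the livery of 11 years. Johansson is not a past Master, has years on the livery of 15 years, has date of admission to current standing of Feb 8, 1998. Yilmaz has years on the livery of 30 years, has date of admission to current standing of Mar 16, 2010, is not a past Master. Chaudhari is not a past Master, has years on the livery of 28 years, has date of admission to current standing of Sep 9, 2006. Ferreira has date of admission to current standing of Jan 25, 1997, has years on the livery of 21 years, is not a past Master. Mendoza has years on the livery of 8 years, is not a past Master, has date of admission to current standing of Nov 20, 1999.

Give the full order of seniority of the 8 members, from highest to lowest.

By the first rule: Dimitriou (a past Master); then Yilmaz, Chaudhari, Horvat, Okafor, Ferreira, Johansson and Mendoza (each not a past Master).
Among Yilmaz, Chaudhari, Horvat, Okafor, Ferreira, Johansson and Mendoza, by years on the livery (higher first): Yilmaz (30 years) before Chaudhari, Horvat and Okafor (28 years) before Ferreira (21 years) before Johansson (15 years) before Mendoza (8 years).
Chaudhari, Horvat and Okafor all have date of admission to current standing Sep 9, 2006, so the next rule applies.
Among Chaudhari, Horvat and Okafor, alphabetically by surname: Chaudhari before Horvat before Okafor.
Full order: Dimitriou, Yilmaz, Chaudhari, Horvat, Okafor, Ferreira, Johansson, Mendoza.

Dimitriou, Yilmaz, Chaudhari, Horvat, Okafor, Ferreira, Johansson, Mendoza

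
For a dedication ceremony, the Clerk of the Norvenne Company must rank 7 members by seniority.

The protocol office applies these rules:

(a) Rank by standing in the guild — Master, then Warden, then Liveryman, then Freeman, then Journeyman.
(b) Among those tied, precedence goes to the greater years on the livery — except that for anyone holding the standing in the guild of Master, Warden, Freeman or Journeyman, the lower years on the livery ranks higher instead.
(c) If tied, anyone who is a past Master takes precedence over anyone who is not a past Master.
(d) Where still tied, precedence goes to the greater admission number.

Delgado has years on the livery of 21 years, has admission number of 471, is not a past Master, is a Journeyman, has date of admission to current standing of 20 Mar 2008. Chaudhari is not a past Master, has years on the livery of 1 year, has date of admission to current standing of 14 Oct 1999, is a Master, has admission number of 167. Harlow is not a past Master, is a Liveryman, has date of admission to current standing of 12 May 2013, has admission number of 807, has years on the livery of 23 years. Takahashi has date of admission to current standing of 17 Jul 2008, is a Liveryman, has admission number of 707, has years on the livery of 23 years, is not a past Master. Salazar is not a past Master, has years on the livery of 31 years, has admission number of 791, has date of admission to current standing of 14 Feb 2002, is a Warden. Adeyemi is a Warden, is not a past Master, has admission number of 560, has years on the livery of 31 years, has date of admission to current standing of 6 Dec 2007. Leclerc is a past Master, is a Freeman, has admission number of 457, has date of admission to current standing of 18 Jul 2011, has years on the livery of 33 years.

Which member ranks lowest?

Delgado

By standing in the guild: Chaudhari (Master); then Salazar and Adeyemi (Warden); then Harlow and Takahashi (Liveryman); then Leclerc (Freeman); then Delgado (Journeyman).
Salazar and Adeyemi both have years on the livery 31 years, so the next rule applies.
Salazar and Adeyemi are each not a past Master, so the next rule applies.
Among Salazar and Adeyemi, by admission number (higher first): Salazar (791) before Adeyemi (560).
Harlow and Takahashi both have years on the livery 23 years, so the next rule applies.
Harlow and Takahashi are each not a past Master, so the next rule applies.
Among Harlow and Takahashi, by admission number (higher first): Harlow (807) before Takahashi (707).
Order: Chaudhari, Salazar, Adeyemi, Harlow, Takahashi, Leclerc, Delgado.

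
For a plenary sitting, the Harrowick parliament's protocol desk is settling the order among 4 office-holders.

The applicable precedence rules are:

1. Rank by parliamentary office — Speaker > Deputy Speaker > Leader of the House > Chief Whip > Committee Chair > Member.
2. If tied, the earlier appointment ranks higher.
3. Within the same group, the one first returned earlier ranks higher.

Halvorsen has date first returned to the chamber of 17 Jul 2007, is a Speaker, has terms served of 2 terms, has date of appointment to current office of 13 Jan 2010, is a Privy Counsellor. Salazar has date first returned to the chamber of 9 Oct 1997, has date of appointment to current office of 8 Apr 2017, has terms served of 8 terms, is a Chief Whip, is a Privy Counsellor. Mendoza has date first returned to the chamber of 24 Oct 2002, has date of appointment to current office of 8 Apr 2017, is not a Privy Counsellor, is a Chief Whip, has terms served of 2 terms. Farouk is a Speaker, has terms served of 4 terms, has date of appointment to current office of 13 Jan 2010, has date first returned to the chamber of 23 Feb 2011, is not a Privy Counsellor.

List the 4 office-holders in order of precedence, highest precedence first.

Halvorsen, Farouk, Salazar, Mendoza

By parliamentary office: Halvorsen and Farouk (Speaker); then Salazar and Mendoza (Chief Whip).
Halvorsen and Farouk both have date of appointment to current office 13 Jan 2010, so the next rule applies.
Among Halvorsen and Farouk, by date first returned to the chamber (earlier first): Halvorsen (17 Jul 2007) before Farouk (23 Feb 2011).
Salazar and Mendoza both have date of appointment to current office 8 Apr 2017, so the next rule applies.
Among Salazar and Mendoza, by date first returned to the chamber (earlier first): Salazar (9 Oct 1997) before Mendoza (24 Oct 2002).
Full order: Halvorsen, Farouk, Salazar, Mendoza.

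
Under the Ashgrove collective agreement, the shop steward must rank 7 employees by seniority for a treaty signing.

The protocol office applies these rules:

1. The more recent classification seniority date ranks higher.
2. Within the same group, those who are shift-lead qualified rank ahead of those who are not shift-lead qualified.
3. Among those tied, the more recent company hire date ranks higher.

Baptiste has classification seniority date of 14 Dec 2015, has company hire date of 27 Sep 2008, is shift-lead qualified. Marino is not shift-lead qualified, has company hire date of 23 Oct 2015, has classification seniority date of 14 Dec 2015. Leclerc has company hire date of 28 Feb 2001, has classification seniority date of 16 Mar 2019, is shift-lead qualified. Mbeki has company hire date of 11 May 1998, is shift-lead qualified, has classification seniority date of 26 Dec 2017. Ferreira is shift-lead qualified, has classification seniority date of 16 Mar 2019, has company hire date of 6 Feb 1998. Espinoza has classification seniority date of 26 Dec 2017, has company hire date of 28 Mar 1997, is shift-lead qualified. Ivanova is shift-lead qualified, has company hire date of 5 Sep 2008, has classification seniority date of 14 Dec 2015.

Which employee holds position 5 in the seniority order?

By classification seniority date (later first): Leclerc and Ferreira (both 16 Mar 2019); then Mbeki and Espinoza (both 26 Dec 2017); then Baptiste, Ivanova and Marino (each 14 Dec 2015).
Leclerc and Ferreira are each shift-lead qualified, so the next rule applies.
Among Leclerc and Ferreira, by company hire date (later first): Leclerc (28 Feb 2001) before Ferreira (6 Feb 1998).
Mbeki and Espinoza are each shift-lead qualified, so the next rule applies.
Among Mbeki and Espinoza, by company hire date (later first): Mbeki (11 May 1998) before Espinoza (28 Mar 1997).
Among Baptiste, Ivanova and Marino, shift-lead qualified before not shift-lead qualified: Baptiste and Ivanova (shift-lead qualified) before Marino (not shift-lead qualified).
Among Baptiste and Ivanova, by company hire date (later first): Baptiste (27 Sep 2008) before Ivanova (5 Sep 2008).
Order: Leclerc, Ferreira, Mbeki, Espinoza, Baptiste, Ivanova, Marino.

Baptiste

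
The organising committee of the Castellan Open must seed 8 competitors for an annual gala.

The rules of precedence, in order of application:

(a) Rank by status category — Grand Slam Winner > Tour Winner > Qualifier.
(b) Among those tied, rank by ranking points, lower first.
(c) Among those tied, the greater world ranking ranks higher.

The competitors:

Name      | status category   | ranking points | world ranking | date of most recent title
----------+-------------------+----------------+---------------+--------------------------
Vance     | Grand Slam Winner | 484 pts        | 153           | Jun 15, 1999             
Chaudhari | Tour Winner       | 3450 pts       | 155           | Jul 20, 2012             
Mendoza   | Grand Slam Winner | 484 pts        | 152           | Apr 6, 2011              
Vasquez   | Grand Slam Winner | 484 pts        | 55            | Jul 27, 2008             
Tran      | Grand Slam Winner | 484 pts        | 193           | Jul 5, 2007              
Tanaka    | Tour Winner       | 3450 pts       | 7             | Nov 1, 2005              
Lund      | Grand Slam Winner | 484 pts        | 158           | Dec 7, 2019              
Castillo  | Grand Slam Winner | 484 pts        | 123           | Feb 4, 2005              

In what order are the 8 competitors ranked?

By status category: Tran, Lund, Vance, Mendoza, Castillo and Vasquez (Grand Slam Winner); then Chaudhari and Tanaka (Tour Winner).
Tran, Lund, Vance, Mendoza, Castillo and Vasquez all have ranking points 484 pts, so the next rule applies.
Among Tran, Lund, Vance, Mendoza, Castillo and Vasquez, by world ranking (higher first): Tran (193) before Lund (158) before Vance (153) before Mendoza (152) before Castillo (123) before Vasquez (55).
Chaudhari and Tanaka both have ranking points 3450 pts, so the next rule applies.
Among Chaudhari and Tanaka, by world ranking (higher first): Chaudhari (155) before Tanaka (7).
Full order: Tran, Lund, Vance, Mendoza, Castillo, Vasquez, Chaudhari, Tanaka.

Tran, Lund, Vance, Mendoza, Castillo, Vasquez, Chaudhari, Tanaka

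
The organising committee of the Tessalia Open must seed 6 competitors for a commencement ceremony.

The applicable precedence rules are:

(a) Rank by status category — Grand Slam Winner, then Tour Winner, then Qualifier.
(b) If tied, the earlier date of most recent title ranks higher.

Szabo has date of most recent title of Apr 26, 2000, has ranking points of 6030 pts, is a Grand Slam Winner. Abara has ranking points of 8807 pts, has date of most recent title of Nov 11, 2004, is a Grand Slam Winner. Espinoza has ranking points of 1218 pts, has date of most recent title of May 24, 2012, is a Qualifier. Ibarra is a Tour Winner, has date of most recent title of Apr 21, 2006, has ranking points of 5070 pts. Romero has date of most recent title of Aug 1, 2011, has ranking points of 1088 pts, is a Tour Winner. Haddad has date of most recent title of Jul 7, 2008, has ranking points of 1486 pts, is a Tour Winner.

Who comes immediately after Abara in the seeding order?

By status category: Szabo and Abara (Grand Slam Winner); then Ibarra, Haddad and Romero (Tour Winner); then Espinoza (Qualifier).
Among Szabo and Abara, by date of most recent title (earlier first): Szabo (Apr 26, 2000) before Abara (Nov 11, 2004).
Among Ibarra, Haddad and Romero, by date of most recent title (earlier first): Ibarra (Apr 21, 2006) before Haddad (Jul 7, 2008) before Romero (Aug 1, 2011).
Order: Szabo, Abara, Ibarra, Haddad, Romero, Espinoza.

Ibarra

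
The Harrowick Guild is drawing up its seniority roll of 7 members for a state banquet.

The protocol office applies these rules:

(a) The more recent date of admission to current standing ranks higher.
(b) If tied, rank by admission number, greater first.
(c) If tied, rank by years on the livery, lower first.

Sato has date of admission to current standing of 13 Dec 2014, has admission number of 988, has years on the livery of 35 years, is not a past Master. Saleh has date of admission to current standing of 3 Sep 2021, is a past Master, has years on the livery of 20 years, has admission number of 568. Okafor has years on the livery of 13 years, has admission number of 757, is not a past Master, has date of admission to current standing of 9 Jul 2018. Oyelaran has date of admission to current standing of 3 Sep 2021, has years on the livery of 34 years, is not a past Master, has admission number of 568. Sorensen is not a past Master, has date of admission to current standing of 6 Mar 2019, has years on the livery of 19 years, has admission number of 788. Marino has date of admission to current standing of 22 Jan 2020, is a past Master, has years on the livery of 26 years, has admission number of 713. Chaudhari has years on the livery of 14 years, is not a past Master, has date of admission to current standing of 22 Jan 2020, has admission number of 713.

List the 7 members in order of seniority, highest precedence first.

By date of admission to current standing (later first): Saleh and Oyelaran (both 3 Sep 2021); then Chaudhari and Marino (both 22 Jan 2020); then Sorensen (6 Mar 2019); then Okafor (9 Jul 2018); then Sato (13 Dec 2014).
Saleh and Oyelaran both have admission number 568, so the next rule applies.
Among Saleh and Oyelaran, by years on the livery (lower first): Saleh (20 years) before Oyelaran (34 years).
Chaudhari and Marino both have admission number 713, so the next rule applies.
Among Chaudhari and Marino, by years on the livery (lower first): Chaudhari (14 years) before Marino (26 years).
Full order: Saleh, Oyelaran, Chaudhari, Marino, Sorensen, Okafor, Sato.

Saleh, Oyelaran, Chaudhari, Marino, Sorensen, Okafor, Sato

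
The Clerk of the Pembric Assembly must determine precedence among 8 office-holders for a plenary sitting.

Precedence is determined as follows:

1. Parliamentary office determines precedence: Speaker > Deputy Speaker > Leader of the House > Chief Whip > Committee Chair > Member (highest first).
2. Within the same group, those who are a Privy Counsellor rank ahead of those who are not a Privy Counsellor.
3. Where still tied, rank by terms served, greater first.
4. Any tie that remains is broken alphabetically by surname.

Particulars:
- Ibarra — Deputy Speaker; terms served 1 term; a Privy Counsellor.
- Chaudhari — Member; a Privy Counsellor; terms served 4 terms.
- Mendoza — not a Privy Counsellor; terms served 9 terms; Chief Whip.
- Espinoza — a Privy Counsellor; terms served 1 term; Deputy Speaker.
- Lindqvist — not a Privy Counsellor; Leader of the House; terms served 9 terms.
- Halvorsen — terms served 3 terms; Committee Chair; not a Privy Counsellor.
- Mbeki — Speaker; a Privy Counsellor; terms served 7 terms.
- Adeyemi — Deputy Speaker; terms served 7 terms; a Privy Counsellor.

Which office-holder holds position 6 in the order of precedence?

By parliamentary office: Mbeki (Speaker); then Adeyemi, Espinoza and Ibarra (Deputy Speaker); then Lindqvist (Leader of the House); then Mendoza (Chief Whip); then Halvorsen (Committee Chair); then Chaudhari (Member).
Adeyemi, Espinoza and Ibarra are each a Privy Counsellor, so the next rule applies.
Among Adeyemi, Espinoza and Ibarra, by terms served (higher first): Adeyemi (7 terms) before Espinoza and Ibarra (1 term).
Among Espinoza and Ibarra, alphabetically by surname: Espinoza before Ibarra.
Order: Mbeki, Adeyemi, Espinoza, Ibarra, Lindqvist, Mendoza, Halvorsen, Chaudhari.

Mendoza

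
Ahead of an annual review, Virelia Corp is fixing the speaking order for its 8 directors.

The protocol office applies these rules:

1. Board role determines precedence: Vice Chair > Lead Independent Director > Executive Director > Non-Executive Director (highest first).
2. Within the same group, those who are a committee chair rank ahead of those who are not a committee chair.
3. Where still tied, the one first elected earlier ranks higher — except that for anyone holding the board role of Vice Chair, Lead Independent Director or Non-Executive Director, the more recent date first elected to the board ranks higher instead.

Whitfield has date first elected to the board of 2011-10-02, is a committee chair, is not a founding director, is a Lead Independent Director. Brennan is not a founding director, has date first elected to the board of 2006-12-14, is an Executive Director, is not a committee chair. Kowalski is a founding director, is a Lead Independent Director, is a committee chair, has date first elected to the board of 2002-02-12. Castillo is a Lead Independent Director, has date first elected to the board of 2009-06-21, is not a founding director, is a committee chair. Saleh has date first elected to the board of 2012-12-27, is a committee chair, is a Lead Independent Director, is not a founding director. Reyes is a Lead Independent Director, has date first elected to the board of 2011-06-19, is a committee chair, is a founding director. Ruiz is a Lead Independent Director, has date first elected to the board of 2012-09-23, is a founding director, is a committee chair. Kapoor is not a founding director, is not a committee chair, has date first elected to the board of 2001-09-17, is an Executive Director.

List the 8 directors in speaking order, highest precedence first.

Saleh, Ruiz, Whitfield, Reyes, Castillo, Kowalski, Kapoor, Brennan

By board role: Saleh, Ruiz, Whitfield, Reyes, Castillo and Kowalski (Lead Independent Director); then Kapoor and Brennan (Executive Director).
Saleh, Ruiz, Whitfield, Reyes, Castillo and Kowalski are each a committee chair, so the next rule applies.
Among Saleh, Ruiz, Whitfield, Reyes, Castillo and Kowalski, by date first elected to the board (later first) (reversed rule for this group): Saleh (2012-12-27) before Ruiz (2012-09-23) before Whitfield (2011-10-02) before Reyes (2011-06-19) before Castillo (2009-06-21) before Kowalski (2002-02-12).
Kapoor and Brennan are each not a committee chair, so the next rule applies.
Among Kapoor and Brennan, by date first elected to the board (earlier first): Kapoor (2001-09-17) before Brennan (2006-12-14).
Full order: Saleh, Ruiz, Whitfield, Reyes, Castillo, Kowalski, Kapoor, Brennan.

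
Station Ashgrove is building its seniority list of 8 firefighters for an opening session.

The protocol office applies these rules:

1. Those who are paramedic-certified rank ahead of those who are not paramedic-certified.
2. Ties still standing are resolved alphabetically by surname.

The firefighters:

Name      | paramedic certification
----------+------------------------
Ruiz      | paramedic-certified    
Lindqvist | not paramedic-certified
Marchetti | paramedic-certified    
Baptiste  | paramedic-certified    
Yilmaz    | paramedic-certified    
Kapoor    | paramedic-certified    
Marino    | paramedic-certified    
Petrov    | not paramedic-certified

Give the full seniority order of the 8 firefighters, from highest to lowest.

Baptiste, Kapoor, Marchetti, Marino, Ruiz, Yilmaz, Lindqvist, Petrov

By the first rule: Baptiste, Kapoor, Marchetti, Marino, Ruiz and Yilmaz (each paramedic-certified); then Lindqvist and Petrov (both not paramedic-certified).
Among Baptiste, Kapoor, Marchetti, Marino, Ruiz and Yilmaz, alphabetically by surname: Baptiste before Kapoor before Marchetti before Marino before Ruiz before Yilmaz.
Among Lindqvist and Petrov, alphabetically by surname: Lindqvist before Petrov.
Full order: Baptiste, Kapoor, Marchetti, Marino, Ruiz, Yilmaz, Lindqvist, Petrov.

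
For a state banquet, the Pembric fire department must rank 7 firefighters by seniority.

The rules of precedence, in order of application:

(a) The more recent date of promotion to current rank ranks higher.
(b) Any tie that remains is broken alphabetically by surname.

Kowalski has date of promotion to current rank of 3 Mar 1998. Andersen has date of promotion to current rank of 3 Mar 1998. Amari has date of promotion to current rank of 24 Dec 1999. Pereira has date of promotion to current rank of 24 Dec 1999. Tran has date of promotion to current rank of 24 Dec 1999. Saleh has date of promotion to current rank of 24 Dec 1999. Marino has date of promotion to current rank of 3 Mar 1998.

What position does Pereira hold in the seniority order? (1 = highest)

2

By date of promotion to current rank (later first): Amari, Pereira, Saleh and Tran (each 24 Dec 1999); then Andersen, Kowalski and Marino (each 3 Mar 1998).
Among Amari, Pereira, Saleh and Tran, alphabetically by surname: Amari before Pereira before Saleh before Tran.
Among Andersen, Kowalski and Marino, alphabetically by surname: Andersen before Kowalski before Marino.
Order: Amari, Pereira, Saleh, Tran, Andersen, Kowalski, Marino. So position 2.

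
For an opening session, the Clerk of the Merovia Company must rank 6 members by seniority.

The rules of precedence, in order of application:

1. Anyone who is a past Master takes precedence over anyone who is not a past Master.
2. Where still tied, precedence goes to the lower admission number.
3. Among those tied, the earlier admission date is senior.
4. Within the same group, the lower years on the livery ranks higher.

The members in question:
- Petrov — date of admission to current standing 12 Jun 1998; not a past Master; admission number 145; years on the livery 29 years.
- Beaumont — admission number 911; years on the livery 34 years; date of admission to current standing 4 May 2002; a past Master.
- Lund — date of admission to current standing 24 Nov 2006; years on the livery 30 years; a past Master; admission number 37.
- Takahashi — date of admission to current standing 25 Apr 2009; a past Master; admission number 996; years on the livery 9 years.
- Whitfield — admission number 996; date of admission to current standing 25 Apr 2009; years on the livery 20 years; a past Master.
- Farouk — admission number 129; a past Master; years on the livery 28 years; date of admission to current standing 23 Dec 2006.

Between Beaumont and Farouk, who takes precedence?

By the first rule: Lund, Farouk, Beaumont, Takahashi and Whitfield (each a past Master); then Petrov (not a past Master).
Among Lund, Farouk, Beaumont, Takahashi and Whitfield, by admission number (lower first): Lund (37) before Farouk (129) before Beaumont (911) before Takahashi and Whitfield (996).
Takahashi and Whitfield both have date of admission to current standing 25 Apr 2009, so the next rule applies.
Among Takahashi and Whitfield, by years on the livery (lower first): Takahashi (9 years) before Whitfield (20 years).
So Farouk takes precedence.

Farouk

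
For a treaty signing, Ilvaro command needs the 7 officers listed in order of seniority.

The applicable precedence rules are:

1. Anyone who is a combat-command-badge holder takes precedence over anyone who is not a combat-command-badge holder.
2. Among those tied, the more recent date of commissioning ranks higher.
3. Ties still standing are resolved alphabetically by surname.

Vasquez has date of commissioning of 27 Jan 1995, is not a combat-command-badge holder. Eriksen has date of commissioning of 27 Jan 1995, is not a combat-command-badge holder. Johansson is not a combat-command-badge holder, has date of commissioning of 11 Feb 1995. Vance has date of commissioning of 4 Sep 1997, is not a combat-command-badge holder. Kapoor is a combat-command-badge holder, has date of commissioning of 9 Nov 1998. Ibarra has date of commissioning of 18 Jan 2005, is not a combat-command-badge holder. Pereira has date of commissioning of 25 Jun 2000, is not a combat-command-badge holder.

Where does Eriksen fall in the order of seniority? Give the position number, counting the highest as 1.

By the first rule: Kapoor (a combat-command-badge holder); then Ibarra, Pereira, Vance, Johansson, Eriksen and Vasquez (each not a combat-command-badge holder).
Among Ibarra, Pereira, Vance, Johansson, Eriksen and Vasquez, by date of commissioning (later first): Ibarra (18 Jan 2005) before Pereira (25 Jun 2000) before Vance (4 Sep 1997) before Johansson (11 Feb 1995) before Eriksen and Vasquez (27 Jan 1995).
Among Eriksen and Vasquez, alphabetically by surname: Eriksen before Vasquez.
Order: Kapoor, Ibarra, Pereira, Vance, Johansson, Eriksen, Vasquez. So position 6.

6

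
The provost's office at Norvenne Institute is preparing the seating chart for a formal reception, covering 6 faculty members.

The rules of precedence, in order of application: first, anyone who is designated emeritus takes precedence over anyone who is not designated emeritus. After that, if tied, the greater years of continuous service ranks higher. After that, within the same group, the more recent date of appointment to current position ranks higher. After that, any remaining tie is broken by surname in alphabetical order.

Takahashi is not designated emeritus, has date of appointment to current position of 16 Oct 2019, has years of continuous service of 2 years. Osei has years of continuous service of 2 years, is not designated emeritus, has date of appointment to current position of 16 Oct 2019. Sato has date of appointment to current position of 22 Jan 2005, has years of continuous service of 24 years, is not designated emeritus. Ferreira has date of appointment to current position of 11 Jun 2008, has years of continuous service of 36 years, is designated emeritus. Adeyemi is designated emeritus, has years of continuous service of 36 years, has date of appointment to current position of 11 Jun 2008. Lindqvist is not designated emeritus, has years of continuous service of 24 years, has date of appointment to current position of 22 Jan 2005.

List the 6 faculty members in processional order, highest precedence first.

Adeyemi, Ferreira, Lindqvist, Sato, Osei, Takahashi

By the first rule: Adeyemi and Ferreira (both designated emeritus); then Lindqvist, Sato, Osei and Takahashi (each not designated emeritus).
Adeyemi and Ferreira both have years of continuous service 36 years, so the next rule applies.
Adeyemi and Ferreira both have date of appointment to current position 11 Jun 2008, so the next rule applies.
Among Adeyemi and Ferreira, alphabetically by surname: Adeyemi before Ferreira.
Among Lindqvist, Sato, Osei and Takahashi, by years of continuous service (higher first): Lindqvist and Sato (24 years) before Osei and Takahashi (2 years).
Lindqvist and Sato both have date of appointment to current position 22 Jan 2005, so the next rule applies.
Among Lindqvist and Sato, alphabetically by surname: Lindqvist before Sato.
Osei and Takahashi both have date of appointment to current position 16 Oct 2019, so the next rule applies.
Among Osei and Takahashi, alphabetically by surname: Osei before Takahashi.
Full order: Adeyemi, Ferreira, Lindqvist, Sato, Osei, Takahashi.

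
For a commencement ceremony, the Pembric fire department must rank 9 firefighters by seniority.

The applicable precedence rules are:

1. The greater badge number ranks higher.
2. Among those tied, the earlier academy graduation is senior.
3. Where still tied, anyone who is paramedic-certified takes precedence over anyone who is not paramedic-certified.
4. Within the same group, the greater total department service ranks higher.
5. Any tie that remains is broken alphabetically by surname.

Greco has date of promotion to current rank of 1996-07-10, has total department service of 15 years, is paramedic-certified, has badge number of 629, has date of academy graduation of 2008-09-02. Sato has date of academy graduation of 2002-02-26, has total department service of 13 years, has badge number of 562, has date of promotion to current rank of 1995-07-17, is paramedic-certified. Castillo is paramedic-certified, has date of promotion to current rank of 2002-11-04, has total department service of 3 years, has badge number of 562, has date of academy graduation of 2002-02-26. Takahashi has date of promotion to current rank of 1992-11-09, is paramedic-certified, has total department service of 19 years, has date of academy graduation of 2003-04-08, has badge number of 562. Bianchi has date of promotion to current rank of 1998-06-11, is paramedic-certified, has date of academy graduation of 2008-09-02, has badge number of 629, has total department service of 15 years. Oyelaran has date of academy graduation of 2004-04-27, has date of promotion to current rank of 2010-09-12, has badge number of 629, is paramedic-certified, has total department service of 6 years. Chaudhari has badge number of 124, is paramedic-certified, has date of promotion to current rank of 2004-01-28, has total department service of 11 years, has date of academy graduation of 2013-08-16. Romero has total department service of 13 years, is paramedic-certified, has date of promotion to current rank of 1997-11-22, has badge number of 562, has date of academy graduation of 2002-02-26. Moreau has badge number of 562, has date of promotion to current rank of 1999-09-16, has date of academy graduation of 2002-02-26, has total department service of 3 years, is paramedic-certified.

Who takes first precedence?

Oyelaran

By badge number (higher first): Oyelaran, Bianchi and Greco (each 629); then Romero, Sato, Castillo, Moreau and Takahashi (each 562); then Chaudhari (124).
Among Oyelaran, Bianchi and Greco, by date of academy graduation (earlier first): Oyelaran (2004-04-27) before Bianchi and Greco (2008-09-02).
Bianchi and Greco are each paramedic-certified, so the next rule applies.
Bianchi and Greco both have total department service 15 years, so the next rule applies.
Among Bianchi and Greco, alphabetically by surname: Bianchi before Greco.
Among Romero, Sato, Castillo, Moreau and Takahashi, by date of academy graduation (earlier first): Romero, Sato, Castillo and Moreau (2002-02-26) before Takahashi (2003-04-08).
Romero, Sato, Castillo and Moreau are each paramedic-certified, so the next rule applies.
Among Romero, Sato, Castillo and Moreau, by total department service (higher first): Romero and Sato (13 years) before Castillo and Moreau (3 years).
Among Romero and Sato, alphabetically by surname: Romero before Sato.
Among Castillo and Moreau, alphabetically by surname: Castillo before Moreau.
Order: Oyelaran, Bianchi, Greco, Romero, Sato, Castillo, Moreau, Takahashi, Chaudhari.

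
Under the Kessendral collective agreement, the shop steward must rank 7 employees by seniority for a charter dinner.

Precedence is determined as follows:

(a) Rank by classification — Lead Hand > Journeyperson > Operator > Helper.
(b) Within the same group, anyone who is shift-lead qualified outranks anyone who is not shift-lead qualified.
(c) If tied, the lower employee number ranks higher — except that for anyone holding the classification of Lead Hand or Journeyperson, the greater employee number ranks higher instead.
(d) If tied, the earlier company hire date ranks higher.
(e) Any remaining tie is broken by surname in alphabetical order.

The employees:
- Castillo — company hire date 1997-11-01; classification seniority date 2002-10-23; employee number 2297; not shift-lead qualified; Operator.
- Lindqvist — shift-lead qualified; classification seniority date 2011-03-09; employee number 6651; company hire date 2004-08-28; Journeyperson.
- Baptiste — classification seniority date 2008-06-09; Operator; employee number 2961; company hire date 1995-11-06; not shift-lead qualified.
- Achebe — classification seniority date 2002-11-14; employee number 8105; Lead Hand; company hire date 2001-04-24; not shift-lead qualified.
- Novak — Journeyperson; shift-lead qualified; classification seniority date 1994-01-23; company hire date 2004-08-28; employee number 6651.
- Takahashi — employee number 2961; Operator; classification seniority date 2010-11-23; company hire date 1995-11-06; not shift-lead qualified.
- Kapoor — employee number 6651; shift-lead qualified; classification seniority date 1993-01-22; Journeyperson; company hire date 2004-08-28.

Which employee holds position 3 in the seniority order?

Lindqvist

By classification: Achebe (Lead Hand); then Kapoor, Lindqvist and Novak (Journeyperson); then Castillo, Baptiste and Takahashi (Operator).
Kapoor, Lindqvist and Novak are each shift-lead qualified, so the next rule applies.
Kapoor, Lindqvist and Novak all have employee number 6651, so the next rule applies.
Kapoor, Lindqvist and Novak all have company hire date 2004-08-28, so the next rule applies.
Among Kapoor, Lindqvist and Novak, alphabetically by surname: Kapoor before Lindqvist before Novak.
Castillo, Baptiste and Takahashi are each not shift-lead qualified, so the next rule applies.
Among Castillo, Baptiste and Takahashi, by employee number (lower first): Castillo (2297) before Baptiste and Takahashi (2961).
Baptiste and Takahashi both have company hire date 1995-11-06, so the next rule applies.
Among Baptiste and Takahashi, alphabetically by surname: Baptiste before Takahashi.
Order: Achebe, Kapoor, Lindqvist, Novak, Castillo, Baptiste, Takahashi.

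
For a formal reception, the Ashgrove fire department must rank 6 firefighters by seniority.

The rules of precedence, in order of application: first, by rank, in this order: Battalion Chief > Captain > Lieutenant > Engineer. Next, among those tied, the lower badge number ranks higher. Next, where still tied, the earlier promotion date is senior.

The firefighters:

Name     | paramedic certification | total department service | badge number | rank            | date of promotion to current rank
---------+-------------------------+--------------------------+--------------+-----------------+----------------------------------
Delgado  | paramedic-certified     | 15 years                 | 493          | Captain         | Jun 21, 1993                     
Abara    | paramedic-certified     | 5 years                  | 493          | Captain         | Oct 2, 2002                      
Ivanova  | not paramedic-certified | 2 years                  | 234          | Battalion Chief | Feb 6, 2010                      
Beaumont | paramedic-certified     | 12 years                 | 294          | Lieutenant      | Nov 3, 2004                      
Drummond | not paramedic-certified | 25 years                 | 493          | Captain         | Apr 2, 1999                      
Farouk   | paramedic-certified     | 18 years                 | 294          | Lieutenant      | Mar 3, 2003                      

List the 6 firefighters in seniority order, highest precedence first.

By rank: Ivanova (Battalion Chief); then Delgado, Drummond and Abara (Captain); then Farouk and Beaumont (Lieutenant).
Delgado, Drummond and Abara all have badge number 493, so the next rule applies.
Among Delgado, Drummond and Abara, by date of promotion to current rank (earlier first): Delgado (Jun 21, 1993) before Drummond (Apr 2, 1999) before Abara (Oct 2, 2002).
Farouk and Beaumont both have badge number 294, so the next rule applies.
Among Farouk and Beaumont, by date of promotion to current rank (earlier first): Farouk (Mar 3, 2003) before Beaumont (Nov 3, 2004).
Full order: Ivanova, Delgado, Drummond, Abara, Farouk, Beaumont.

Ivanova, Delgado, Drummond, Abara, Farouk, Beaumont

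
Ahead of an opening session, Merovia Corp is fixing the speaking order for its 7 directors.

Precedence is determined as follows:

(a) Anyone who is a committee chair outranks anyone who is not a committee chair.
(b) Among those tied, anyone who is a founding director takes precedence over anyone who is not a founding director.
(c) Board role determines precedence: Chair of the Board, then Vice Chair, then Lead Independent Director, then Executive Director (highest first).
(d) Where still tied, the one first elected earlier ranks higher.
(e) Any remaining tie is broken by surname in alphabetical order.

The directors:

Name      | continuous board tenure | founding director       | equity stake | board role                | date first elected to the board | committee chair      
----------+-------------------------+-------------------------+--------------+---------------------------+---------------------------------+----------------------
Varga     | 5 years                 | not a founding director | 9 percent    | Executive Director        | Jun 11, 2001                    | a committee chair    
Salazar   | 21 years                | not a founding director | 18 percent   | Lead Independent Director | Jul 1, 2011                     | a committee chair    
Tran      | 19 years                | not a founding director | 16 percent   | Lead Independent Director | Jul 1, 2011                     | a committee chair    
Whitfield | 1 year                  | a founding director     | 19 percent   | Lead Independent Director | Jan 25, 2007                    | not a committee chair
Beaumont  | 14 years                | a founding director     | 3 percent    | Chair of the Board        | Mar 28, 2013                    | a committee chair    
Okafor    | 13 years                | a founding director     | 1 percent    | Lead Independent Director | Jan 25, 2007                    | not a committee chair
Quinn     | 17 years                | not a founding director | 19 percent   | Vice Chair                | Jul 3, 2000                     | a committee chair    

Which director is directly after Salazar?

By the first rule: Beaumont, Quinn, Salazar, Tran and Varga (each a committee chair); then Okafor and Whitfield (both not a committee chair).
Among Beaumont, Quinn, Salazar, Tran and Varga, a founding director before not a founding director: Beaumont (a founding director) before Quinn, Salazar, Tran and Varga (not a founding director).
Among Quinn, Salazar, Tran and Varga, by board role: Quinn (Vice Chair) before Salazar and Tran (Lead Independent Director) before Varga (Executive Director).
Salazar and Tran both have date first elected to the board Jul 1, 2011, so the next rule applies.
Among Salazar and Tran, alphabetically by surname: Salazar before Tran.
Okafor and Whitfield are each a founding director, so the next rule applies.
Okafor and Whitfield are each Lead Independent Director, so the next rule applies.
Okafor and Whitfield both have date first elected to the board Jan 25, 2007, so the next rule applies.
Among Okafor and Whitfield, alphabetically by surname: Okafor before Whitfield.
Order: Beaumont, Quinn, Salazar, Tran, Varga, Okafor, Whitfield.

Tran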